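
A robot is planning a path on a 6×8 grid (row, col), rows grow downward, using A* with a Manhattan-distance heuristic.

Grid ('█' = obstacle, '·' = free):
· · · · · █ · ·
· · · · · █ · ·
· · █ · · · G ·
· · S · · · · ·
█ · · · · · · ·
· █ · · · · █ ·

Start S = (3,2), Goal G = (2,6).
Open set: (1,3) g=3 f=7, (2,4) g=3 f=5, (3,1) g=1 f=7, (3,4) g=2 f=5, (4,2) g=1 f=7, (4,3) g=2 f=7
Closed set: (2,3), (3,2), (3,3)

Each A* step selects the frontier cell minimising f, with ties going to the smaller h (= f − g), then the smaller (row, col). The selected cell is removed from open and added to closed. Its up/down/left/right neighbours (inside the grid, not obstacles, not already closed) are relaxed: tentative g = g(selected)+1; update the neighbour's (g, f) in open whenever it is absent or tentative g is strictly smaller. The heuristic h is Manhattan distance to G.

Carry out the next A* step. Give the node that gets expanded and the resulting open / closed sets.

expanded=(2,4); open=[(1,3) g=3 f=7, (1,4) g=4 f=7, (2,5) g=4 f=5, (3,1) g=1 f=7, (3,4) g=2 f=5, (4,2) g=1 f=7, (4,3) g=2 f=7]; closed=[(2,3), (2,4), (3,2), (3,3)]

step 1: expand (2,4) (f=5, h=2) → closed; open now [(1,3) g=3 f=7, (1,4) g=4 f=7, (2,5) g=4 f=5, (3,1) g=1 f=7, (3,4) g=2 f=5, (4,2) g=1 f=7, (4,3) g=2 f=7]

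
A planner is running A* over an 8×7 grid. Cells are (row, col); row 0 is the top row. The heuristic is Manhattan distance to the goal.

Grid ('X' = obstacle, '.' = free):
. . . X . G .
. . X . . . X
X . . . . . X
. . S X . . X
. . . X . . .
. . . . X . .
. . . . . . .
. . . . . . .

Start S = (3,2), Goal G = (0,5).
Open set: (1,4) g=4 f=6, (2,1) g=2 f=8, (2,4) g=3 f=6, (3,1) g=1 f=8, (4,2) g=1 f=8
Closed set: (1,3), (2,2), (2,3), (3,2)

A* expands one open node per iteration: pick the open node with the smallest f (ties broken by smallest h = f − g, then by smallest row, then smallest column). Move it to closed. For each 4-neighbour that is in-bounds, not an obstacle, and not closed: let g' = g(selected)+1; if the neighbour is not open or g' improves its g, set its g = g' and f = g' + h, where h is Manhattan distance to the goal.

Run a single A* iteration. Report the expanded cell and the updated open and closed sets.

step 1: expand (1,4) (f=6, h=2) → closed; open now [(0,4) g=5 f=6, (1,5) g=5 f=6, (2,1) g=2 f=8, (2,4) g=3 f=6, (3,1) g=1 f=8, (4,2) g=1 f=8]

expanded=(1,4); open=[(0,4) g=5 f=6, (1,5) g=5 f=6, (2,1) g=2 f=8, (2,4) g=3 f=6, (3,1) g=1 f=8, (4,2) g=1 f=8]; closed=[(1,3), (1,4), (2,2), (2,3), (3,2)]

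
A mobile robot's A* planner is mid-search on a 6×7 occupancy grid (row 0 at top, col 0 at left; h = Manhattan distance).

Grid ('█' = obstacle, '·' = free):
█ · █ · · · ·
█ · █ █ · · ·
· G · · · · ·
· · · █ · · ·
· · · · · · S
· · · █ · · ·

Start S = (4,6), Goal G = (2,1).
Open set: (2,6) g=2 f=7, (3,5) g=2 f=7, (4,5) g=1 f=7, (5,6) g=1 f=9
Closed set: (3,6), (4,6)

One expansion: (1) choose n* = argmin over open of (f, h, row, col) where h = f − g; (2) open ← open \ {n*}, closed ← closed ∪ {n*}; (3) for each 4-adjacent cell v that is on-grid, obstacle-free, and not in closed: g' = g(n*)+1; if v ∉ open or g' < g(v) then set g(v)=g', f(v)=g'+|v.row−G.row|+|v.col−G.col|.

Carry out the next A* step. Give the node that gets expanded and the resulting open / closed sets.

step 1: expand (2,6) (f=7, h=5) → closed; open now [(1,6) g=3 f=9, (2,5) g=3 f=7, (3,5) g=2 f=7, (4,5) g=1 f=7, (5,6) g=1 f=9]

expanded=(2,6); open=[(1,6) g=3 f=9, (2,5) g=3 f=7, (3,5) g=2 f=7, (4,5) g=1 f=7, (5,6) g=1 f=9]; closed=[(2,6), (3,6), (4,6)]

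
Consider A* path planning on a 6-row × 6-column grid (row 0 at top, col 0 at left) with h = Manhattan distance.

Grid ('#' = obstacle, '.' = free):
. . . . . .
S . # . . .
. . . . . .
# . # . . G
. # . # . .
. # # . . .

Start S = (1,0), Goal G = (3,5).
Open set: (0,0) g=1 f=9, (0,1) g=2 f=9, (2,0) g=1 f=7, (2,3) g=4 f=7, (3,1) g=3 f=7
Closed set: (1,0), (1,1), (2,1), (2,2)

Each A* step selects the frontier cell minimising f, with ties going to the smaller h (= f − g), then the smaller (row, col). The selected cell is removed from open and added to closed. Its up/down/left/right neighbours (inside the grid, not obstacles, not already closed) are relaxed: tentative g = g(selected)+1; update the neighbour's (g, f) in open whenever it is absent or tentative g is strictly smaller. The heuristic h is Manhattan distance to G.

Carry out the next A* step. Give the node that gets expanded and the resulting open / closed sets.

step 1: expand (2,3) (f=7, h=3) → closed; open now [(0,0) g=1 f=9, (0,1) g=2 f=9, (1,3) g=5 f=9, (2,0) g=1 f=7, (2,4) g=5 f=7, (3,1) g=3 f=7, (3,3) g=5 f=7]

expanded=(2,3); open=[(0,0) g=1 f=9, (0,1) g=2 f=9, (1,3) g=5 f=9, (2,0) g=1 f=7, (2,4) g=5 f=7, (3,1) g=3 f=7, (3,3) g=5 f=7]; closed=[(1,0), (1,1), (2,1), (2,2), (2,3)]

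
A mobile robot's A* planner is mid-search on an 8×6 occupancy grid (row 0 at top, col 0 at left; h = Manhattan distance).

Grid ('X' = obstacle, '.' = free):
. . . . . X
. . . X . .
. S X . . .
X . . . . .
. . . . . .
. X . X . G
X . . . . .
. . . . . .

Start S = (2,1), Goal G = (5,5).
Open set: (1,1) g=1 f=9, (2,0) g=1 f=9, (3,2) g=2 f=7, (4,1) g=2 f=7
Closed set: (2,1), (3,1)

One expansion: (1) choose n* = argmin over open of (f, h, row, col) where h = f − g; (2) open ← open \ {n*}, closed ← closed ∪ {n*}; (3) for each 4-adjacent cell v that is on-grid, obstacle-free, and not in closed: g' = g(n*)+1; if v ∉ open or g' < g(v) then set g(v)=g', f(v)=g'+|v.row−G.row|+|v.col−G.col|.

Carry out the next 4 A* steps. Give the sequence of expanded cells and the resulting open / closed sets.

order=[(3,2) → (3,3) → (3,4) → (3,5)]; open=[(1,1) g=1 f=9, (2,0) g=1 f=9, (2,3) g=4 f=9, (2,4) g=5 f=9, (2,5) g=6 f=9, (4,1) g=2 f=7, (4,2) g=3 f=7, (4,3) g=4 f=7, (4,4) g=5 f=7, (4,5) g=6 f=7]; closed=[(2,1), (3,1), (3,2), (3,3), (3,4), (3,5)]

step 1: expand (3,2) (f=7, h=5) → closed; open now [(1,1) g=1 f=9, (2,0) g=1 f=9, (3,3) g=3 f=7, (4,1) g=2 f=7, (4,2) g=3 f=7]
step 2: expand (3,3) (f=7, h=4) → closed; open now [(1,1) g=1 f=9, (2,0) g=1 f=9, (2,3) g=4 f=9, (3,4) g=4 f=7, (4,1) g=2 f=7, (4,2) g=3 f=7, (4,3) g=4 f=7]
step 3: expand (3,4) (f=7, h=3) → closed; open now [(1,1) g=1 f=9, (2,0) g=1 f=9, (2,3) g=4 f=9, (2,4) g=5 f=9, (3,5) g=5 f=7, (4,1) g=2 f=7, (4,2) g=3 f=7, (4,3) g=4 f=7, (4,4) g=5 f=7]
step 4: expand (3,5) (f=7, h=2) → closed; open now [(1,1) g=1 f=9, (2,0) g=1 f=9, (2,3) g=4 f=9, (2,4) g=5 f=9, (2,5) g=6 f=9, (4,1) g=2 f=7, (4,2) g=3 f=7, (4,3) g=4 f=7, (4,4) g=5 f=7, (4,5) g=6 f=7]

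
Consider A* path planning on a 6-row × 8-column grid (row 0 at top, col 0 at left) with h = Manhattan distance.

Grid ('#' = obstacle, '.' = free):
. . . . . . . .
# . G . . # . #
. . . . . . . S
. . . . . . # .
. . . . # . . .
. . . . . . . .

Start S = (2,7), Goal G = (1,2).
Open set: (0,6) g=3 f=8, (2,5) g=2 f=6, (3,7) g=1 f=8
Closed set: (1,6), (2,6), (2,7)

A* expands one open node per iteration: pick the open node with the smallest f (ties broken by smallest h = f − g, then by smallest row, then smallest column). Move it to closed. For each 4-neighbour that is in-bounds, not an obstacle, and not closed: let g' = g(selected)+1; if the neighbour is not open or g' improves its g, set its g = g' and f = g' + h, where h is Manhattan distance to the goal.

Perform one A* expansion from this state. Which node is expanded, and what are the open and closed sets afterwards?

expanded=(2,5); open=[(0,6) g=3 f=8, (2,4) g=3 f=6, (3,5) g=3 f=8, (3,7) g=1 f=8]; closed=[(1,6), (2,5), (2,6), (2,7)]

step 1: expand (2,5) (f=6, h=4) → closed; open now [(0,6) g=3 f=8, (2,4) g=3 f=6, (3,5) g=3 f=8, (3,7) g=1 f=8]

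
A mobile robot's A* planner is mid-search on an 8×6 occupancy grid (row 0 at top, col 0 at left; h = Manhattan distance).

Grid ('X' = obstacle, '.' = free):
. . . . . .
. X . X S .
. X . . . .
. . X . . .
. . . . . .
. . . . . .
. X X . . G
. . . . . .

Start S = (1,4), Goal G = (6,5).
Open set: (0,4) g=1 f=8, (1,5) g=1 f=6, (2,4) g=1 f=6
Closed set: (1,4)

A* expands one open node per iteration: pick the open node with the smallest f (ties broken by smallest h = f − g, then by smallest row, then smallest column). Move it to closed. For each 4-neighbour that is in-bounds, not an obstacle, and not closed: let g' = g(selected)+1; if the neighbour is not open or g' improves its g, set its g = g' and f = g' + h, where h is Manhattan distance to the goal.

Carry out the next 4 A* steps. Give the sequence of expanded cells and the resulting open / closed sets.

order=[(1,5) → (2,5) → (3,5) → (4,5)]; open=[(0,4) g=1 f=8, (0,5) g=2 f=8, (2,4) g=1 f=6, (3,4) g=4 f=8, (4,4) g=5 f=8, (5,5) g=5 f=6]; closed=[(1,4), (1,5), (2,5), (3,5), (4,5)]

step 1: expand (1,5) (f=6, h=5) → closed; open now [(0,4) g=1 f=8, (0,5) g=2 f=8, (2,4) g=1 f=6, (2,5) g=2 f=6]
step 2: expand (2,5) (f=6, h=4) → closed; open now [(0,4) g=1 f=8, (0,5) g=2 f=8, (2,4) g=1 f=6, (3,5) g=3 f=6]
step 3: expand (3,5) (f=6, h=3) → closed; open now [(0,4) g=1 f=8, (0,5) g=2 f=8, (2,4) g=1 f=6, (3,4) g=4 f=8, (4,5) g=4 f=6]
step 4: expand (4,5) (f=6, h=2) → closed; open now [(0,4) g=1 f=8, (0,5) g=2 f=8, (2,4) g=1 f=6, (3,4) g=4 f=8, (4,4) g=5 f=8, (5,5) g=5 f=6]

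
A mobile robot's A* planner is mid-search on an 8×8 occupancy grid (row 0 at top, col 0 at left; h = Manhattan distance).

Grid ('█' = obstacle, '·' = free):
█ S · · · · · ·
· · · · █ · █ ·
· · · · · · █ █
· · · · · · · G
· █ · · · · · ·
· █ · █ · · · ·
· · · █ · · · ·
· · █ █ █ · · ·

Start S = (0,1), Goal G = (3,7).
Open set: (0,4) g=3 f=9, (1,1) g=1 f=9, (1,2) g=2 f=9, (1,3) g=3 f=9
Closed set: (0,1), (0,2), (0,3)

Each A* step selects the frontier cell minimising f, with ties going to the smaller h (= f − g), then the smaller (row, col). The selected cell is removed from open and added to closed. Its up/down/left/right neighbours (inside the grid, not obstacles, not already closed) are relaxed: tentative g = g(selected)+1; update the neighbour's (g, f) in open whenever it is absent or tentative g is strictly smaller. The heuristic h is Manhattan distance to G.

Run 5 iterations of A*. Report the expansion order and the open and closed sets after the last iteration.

step 1: expand (0,4) (f=9, h=6) → closed; open now [(0,5) g=4 f=9, (1,1) g=1 f=9, (1,2) g=2 f=9, (1,3) g=3 f=9]
step 2: expand (0,5) (f=9, h=5) → closed; open now [(0,6) g=5 f=9, (1,1) g=1 f=9, (1,2) g=2 f=9, (1,3) g=3 f=9, (1,5) g=5 f=9]
step 3: expand (0,6) (f=9, h=4) → closed; open now [(0,7) g=6 f=9, (1,1) g=1 f=9, (1,2) g=2 f=9, (1,3) g=3 f=9, (1,5) g=5 f=9]
step 4: expand (0,7) (f=9, h=3) → closed; open now [(1,1) g=1 f=9, (1,2) g=2 f=9, (1,3) g=3 f=9, (1,5) g=5 f=9, (1,7) g=7 f=9]
step 5: expand (1,7) (f=9, h=2) → closed; open now [(1,1) g=1 f=9, (1,2) g=2 f=9, (1,3) g=3 f=9, (1,5) g=5 f=9]

order=[(0,4) → (0,5) → (0,6) → (0,7) → (1,7)]; open=[(1,1) g=1 f=9, (1,2) g=2 f=9, (1,3) g=3 f=9, (1,5) g=5 f=9]; closed=[(0,1), (0,2), (0,3), (0,4), (0,5), (0,6), (0,7), (1,7)]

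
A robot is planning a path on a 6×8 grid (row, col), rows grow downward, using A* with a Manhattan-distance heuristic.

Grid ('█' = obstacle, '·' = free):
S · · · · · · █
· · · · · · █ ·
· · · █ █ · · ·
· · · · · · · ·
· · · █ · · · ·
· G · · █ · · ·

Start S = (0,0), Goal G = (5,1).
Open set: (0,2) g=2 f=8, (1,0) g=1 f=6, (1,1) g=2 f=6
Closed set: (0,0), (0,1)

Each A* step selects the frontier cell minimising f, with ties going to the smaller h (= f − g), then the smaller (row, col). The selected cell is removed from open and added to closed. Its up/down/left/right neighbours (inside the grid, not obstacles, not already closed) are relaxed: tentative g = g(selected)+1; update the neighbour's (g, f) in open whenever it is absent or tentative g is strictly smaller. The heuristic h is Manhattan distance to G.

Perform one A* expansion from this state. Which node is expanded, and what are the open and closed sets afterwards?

step 1: expand (1,1) (f=6, h=4) → closed; open now [(0,2) g=2 f=8, (1,0) g=1 f=6, (1,2) g=3 f=8, (2,1) g=3 f=6]

expanded=(1,1); open=[(0,2) g=2 f=8, (1,0) g=1 f=6, (1,2) g=3 f=8, (2,1) g=3 f=6]; closed=[(0,0), (0,1), (1,1)]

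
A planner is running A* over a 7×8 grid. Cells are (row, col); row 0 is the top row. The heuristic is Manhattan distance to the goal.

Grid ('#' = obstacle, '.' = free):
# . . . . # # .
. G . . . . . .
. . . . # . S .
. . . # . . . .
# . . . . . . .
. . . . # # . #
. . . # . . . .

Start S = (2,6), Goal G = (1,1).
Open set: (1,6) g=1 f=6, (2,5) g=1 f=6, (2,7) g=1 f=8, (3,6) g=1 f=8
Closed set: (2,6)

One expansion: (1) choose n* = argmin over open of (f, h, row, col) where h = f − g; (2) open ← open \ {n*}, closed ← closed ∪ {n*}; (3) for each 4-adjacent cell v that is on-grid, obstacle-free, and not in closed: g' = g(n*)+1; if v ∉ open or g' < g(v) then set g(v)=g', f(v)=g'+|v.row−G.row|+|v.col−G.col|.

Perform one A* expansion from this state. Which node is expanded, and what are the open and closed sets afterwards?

expanded=(1,6); open=[(1,5) g=2 f=6, (1,7) g=2 f=8, (2,5) g=1 f=6, (2,7) g=1 f=8, (3,6) g=1 f=8]; closed=[(1,6), (2,6)]

step 1: expand (1,6) (f=6, h=5) → closed; open now [(1,5) g=2 f=6, (1,7) g=2 f=8, (2,5) g=1 f=6, (2,7) g=1 f=8, (3,6) g=1 f=8]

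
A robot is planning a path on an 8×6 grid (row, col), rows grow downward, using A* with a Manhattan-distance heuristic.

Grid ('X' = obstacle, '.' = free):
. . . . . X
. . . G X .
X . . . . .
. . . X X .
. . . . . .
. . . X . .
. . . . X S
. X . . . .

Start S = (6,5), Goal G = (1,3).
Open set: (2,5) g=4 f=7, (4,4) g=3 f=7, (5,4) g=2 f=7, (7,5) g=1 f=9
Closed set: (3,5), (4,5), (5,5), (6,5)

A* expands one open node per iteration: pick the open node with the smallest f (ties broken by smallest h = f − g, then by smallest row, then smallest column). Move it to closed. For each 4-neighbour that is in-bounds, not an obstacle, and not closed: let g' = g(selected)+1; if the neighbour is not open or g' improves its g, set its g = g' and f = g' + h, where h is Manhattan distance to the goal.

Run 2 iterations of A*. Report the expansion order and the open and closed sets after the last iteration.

order=[(2,5) → (1,5)]; open=[(2,4) g=5 f=7, (4,4) g=3 f=7, (5,4) g=2 f=7, (7,5) g=1 f=9]; closed=[(1,5), (2,5), (3,5), (4,5), (5,5), (6,5)]

step 1: expand (2,5) (f=7, h=3) → closed; open now [(1,5) g=5 f=7, (2,4) g=5 f=7, (4,4) g=3 f=7, (5,4) g=2 f=7, (7,5) g=1 f=9]
step 2: expand (1,5) (f=7, h=2) → closed; open now [(2,4) g=5 f=7, (4,4) g=3 f=7, (5,4) g=2 f=7, (7,5) g=1 f=9]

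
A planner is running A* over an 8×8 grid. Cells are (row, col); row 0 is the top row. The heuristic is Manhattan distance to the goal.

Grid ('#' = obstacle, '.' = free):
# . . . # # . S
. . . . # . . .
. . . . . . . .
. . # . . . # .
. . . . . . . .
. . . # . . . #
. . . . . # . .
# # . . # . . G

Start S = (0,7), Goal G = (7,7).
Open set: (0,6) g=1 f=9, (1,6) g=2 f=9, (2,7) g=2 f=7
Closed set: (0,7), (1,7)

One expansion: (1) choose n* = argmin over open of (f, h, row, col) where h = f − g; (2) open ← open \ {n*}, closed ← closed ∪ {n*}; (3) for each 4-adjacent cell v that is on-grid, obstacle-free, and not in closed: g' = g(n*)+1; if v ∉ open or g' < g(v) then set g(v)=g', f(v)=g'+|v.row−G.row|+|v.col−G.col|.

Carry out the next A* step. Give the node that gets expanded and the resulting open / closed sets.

step 1: expand (2,7) (f=7, h=5) → closed; open now [(0,6) g=1 f=9, (1,6) g=2 f=9, (2,6) g=3 f=9, (3,7) g=3 f=7]

expanded=(2,7); open=[(0,6) g=1 f=9, (1,6) g=2 f=9, (2,6) g=3 f=9, (3,7) g=3 f=7]; closed=[(0,7), (1,7), (2,7)]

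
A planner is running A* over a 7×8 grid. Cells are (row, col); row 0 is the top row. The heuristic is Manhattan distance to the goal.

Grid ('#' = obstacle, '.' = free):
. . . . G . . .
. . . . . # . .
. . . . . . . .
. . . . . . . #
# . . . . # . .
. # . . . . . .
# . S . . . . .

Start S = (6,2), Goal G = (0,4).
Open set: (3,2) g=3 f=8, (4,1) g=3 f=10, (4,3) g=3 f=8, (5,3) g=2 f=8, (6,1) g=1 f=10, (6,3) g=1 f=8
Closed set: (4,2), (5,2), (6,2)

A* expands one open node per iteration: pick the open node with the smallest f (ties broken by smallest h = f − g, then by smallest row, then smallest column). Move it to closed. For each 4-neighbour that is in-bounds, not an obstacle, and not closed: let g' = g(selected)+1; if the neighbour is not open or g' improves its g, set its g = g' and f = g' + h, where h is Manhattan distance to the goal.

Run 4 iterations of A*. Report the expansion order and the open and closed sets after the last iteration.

step 1: expand (3,2) (f=8, h=5) → closed; open now [(2,2) g=4 f=8, (3,1) g=4 f=10, (3,3) g=4 f=8, (4,1) g=3 f=10, (4,3) g=3 f=8, (5,3) g=2 f=8, (6,1) g=1 f=10, (6,3) g=1 f=8]
step 2: expand (2,2) (f=8, h=4) → closed; open now [(1,2) g=5 f=8, (2,1) g=5 f=10, (2,3) g=5 f=8, (3,1) g=4 f=10, (3,3) g=4 f=8, (4,1) g=3 f=10, (4,3) g=3 f=8, (5,3) g=2 f=8, (6,1) g=1 f=10, (6,3) g=1 f=8]
step 3: expand (1,2) (f=8, h=3) → closed; open now [(0,2) g=6 f=8, (1,1) g=6 f=10, (1,3) g=6 f=8, (2,1) g=5 f=10, (2,3) g=5 f=8, (3,1) g=4 f=10, (3,3) g=4 f=8, (4,1) g=3 f=10, (4,3) g=3 f=8, (5,3) g=2 f=8, (6,1) g=1 f=10, (6,3) g=1 f=8]
step 4: expand (0,2) (f=8, h=2) → closed; open now [(0,1) g=7 f=10, (0,3) g=7 f=8, (1,1) g=6 f=10, (1,3) g=6 f=8, (2,1) g=5 f=10, (2,3) g=5 f=8, (3,1) g=4 f=10, (3,3) g=4 f=8, (4,1) g=3 f=10, (4,3) g=3 f=8, (5,3) g=2 f=8, (6,1) g=1 f=10, (6,3) g=1 f=8]

order=[(3,2) → (2,2) → (1,2) → (0,2)]; open=[(0,1) g=7 f=10, (0,3) g=7 f=8, (1,1) g=6 f=10, (1,3) g=6 f=8, (2,1) g=5 f=10, (2,3) g=5 f=8, (3,1) g=4 f=10, (3,3) g=4 f=8, (4,1) g=3 f=10, (4,3) g=3 f=8, (5,3) g=2 f=8, (6,1) g=1 f=10, (6,3) g=1 f=8]; closed=[(0,2), (1,2), (2,2), (3,2), (4,2), (5,2), (6,2)]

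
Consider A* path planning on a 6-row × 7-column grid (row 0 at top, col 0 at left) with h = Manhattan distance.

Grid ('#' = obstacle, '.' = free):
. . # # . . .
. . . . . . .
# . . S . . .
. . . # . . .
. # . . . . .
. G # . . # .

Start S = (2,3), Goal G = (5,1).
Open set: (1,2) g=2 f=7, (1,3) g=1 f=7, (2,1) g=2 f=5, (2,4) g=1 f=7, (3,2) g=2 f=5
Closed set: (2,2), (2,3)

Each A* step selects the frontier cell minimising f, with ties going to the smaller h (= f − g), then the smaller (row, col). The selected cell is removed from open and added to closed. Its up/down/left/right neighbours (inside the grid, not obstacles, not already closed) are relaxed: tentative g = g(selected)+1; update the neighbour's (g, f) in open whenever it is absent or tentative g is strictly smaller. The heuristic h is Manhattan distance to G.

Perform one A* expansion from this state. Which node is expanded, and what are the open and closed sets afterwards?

expanded=(2,1); open=[(1,1) g=3 f=7, (1,2) g=2 f=7, (1,3) g=1 f=7, (2,4) g=1 f=7, (3,1) g=3 f=5, (3,2) g=2 f=5]; closed=[(2,1), (2,2), (2,3)]

step 1: expand (2,1) (f=5, h=3) → closed; open now [(1,1) g=3 f=7, (1,2) g=2 f=7, (1,3) g=1 f=7, (2,4) g=1 f=7, (3,1) g=3 f=5, (3,2) g=2 f=5]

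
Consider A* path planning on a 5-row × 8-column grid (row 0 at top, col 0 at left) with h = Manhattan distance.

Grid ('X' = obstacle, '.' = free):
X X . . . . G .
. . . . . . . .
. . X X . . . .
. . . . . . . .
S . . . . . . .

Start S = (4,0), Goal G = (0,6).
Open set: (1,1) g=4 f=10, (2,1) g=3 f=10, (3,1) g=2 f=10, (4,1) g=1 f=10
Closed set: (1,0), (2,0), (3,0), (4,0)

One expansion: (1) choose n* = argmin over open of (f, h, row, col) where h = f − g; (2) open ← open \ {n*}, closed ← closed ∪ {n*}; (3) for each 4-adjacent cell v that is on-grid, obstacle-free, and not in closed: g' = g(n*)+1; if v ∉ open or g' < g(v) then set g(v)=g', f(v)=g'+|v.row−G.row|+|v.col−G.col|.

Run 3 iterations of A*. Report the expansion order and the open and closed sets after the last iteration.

step 1: expand (1,1) (f=10, h=6) → closed; open now [(1,2) g=5 f=10, (2,1) g=3 f=10, (3,1) g=2 f=10, (4,1) g=1 f=10]
step 2: expand (1,2) (f=10, h=5) → closed; open now [(0,2) g=6 f=10, (1,3) g=6 f=10, (2,1) g=3 f=10, (3,1) g=2 f=10, (4,1) g=1 f=10]
step 3: expand (0,2) (f=10, h=4) → closed; open now [(0,3) g=7 f=10, (1,3) g=6 f=10, (2,1) g=3 f=10, (3,1) g=2 f=10, (4,1) g=1 f=10]

order=[(1,1) → (1,2) → (0,2)]; open=[(0,3) g=7 f=10, (1,3) g=6 f=10, (2,1) g=3 f=10, (3,1) g=2 f=10, (4,1) g=1 f=10]; closed=[(0,2), (1,0), (1,1), (1,2), (2,0), (3,0), (4,0)]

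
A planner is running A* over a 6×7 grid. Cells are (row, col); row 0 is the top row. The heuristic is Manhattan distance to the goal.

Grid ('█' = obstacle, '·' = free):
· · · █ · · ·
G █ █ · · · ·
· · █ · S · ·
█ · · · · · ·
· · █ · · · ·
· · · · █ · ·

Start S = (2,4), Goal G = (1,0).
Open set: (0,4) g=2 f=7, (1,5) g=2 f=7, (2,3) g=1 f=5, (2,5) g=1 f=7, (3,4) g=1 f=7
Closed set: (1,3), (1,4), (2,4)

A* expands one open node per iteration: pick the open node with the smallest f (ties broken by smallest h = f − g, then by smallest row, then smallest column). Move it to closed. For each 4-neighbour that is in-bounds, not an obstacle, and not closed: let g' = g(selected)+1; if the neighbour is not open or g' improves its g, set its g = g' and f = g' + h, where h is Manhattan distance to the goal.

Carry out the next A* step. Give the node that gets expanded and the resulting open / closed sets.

expanded=(2,3); open=[(0,4) g=2 f=7, (1,5) g=2 f=7, (2,5) g=1 f=7, (3,3) g=2 f=7, (3,4) g=1 f=7]; closed=[(1,3), (1,4), (2,3), (2,4)]

step 1: expand (2,3) (f=5, h=4) → closed; open now [(0,4) g=2 f=7, (1,5) g=2 f=7, (2,5) g=1 f=7, (3,3) g=2 f=7, (3,4) g=1 f=7]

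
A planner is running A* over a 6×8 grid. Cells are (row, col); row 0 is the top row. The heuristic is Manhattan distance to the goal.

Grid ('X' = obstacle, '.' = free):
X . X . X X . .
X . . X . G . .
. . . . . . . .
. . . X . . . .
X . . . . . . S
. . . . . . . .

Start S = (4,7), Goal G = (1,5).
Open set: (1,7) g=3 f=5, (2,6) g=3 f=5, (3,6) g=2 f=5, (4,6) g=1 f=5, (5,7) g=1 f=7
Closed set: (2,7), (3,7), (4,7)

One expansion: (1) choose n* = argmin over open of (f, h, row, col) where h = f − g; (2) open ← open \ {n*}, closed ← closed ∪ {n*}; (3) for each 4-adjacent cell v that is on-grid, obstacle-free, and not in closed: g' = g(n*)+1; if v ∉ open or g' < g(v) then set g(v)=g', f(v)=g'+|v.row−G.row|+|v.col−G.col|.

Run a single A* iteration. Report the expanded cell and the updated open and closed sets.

expanded=(1,7); open=[(0,7) g=4 f=7, (1,6) g=4 f=5, (2,6) g=3 f=5, (3,6) g=2 f=5, (4,6) g=1 f=5, (5,7) g=1 f=7]; closed=[(1,7), (2,7), (3,7), (4,7)]

step 1: expand (1,7) (f=5, h=2) → closed; open now [(0,7) g=4 f=7, (1,6) g=4 f=5, (2,6) g=3 f=5, (3,6) g=2 f=5, (4,6) g=1 f=5, (5,7) g=1 f=7]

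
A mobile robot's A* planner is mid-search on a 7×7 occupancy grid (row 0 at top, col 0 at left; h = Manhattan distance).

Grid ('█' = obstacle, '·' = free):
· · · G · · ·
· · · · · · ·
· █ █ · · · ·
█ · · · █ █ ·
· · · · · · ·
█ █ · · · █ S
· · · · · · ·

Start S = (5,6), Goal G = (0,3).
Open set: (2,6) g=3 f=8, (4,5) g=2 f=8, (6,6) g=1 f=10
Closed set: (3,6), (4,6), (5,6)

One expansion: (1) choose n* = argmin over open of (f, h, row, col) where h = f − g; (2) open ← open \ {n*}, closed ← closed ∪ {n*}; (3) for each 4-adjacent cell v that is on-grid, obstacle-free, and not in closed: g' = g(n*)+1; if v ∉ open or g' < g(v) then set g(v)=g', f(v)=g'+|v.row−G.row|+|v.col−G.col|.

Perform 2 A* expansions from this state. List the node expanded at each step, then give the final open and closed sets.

step 1: expand (2,6) (f=8, h=5) → closed; open now [(1,6) g=4 f=8, (2,5) g=4 f=8, (4,5) g=2 f=8, (6,6) g=1 f=10]
step 2: expand (1,6) (f=8, h=4) → closed; open now [(0,6) g=5 f=8, (1,5) g=5 f=8, (2,5) g=4 f=8, (4,5) g=2 f=8, (6,6) g=1 f=10]

order=[(2,6) → (1,6)]; open=[(0,6) g=5 f=8, (1,5) g=5 f=8, (2,5) g=4 f=8, (4,5) g=2 f=8, (6,6) g=1 f=10]; closed=[(1,6), (2,6), (3,6), (4,6), (5,6)]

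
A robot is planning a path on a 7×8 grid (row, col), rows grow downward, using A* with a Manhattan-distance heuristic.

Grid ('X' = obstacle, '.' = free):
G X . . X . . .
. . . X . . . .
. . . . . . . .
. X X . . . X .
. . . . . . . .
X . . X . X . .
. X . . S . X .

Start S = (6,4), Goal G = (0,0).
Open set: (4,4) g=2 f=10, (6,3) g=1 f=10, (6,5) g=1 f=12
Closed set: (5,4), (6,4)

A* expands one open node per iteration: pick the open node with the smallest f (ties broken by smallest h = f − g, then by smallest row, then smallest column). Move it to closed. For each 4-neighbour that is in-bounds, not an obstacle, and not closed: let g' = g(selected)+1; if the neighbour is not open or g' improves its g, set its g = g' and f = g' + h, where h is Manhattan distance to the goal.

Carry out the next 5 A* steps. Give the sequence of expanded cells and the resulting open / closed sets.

step 1: expand (4,4) (f=10, h=8) → closed; open now [(3,4) g=3 f=10, (4,3) g=3 f=10, (4,5) g=3 f=12, (6,3) g=1 f=10, (6,5) g=1 f=12]
step 2: expand (3,4) (f=10, h=7) → closed; open now [(2,4) g=4 f=10, (3,3) g=4 f=10, (3,5) g=4 f=12, (4,3) g=3 f=10, (4,5) g=3 f=12, (6,3) g=1 f=10, (6,5) g=1 f=12]
step 3: expand (2,4) (f=10, h=6) → closed; open now [(1,4) g=5 f=10, (2,3) g=5 f=10, (2,5) g=5 f=12, (3,3) g=4 f=10, (3,5) g=4 f=12, (4,3) g=3 f=10, (4,5) g=3 f=12, (6,3) g=1 f=10, (6,5) g=1 f=12]
step 4: expand (1,4) (f=10, h=5) → closed; open now [(1,5) g=6 f=12, (2,3) g=5 f=10, (2,5) g=5 f=12, (3,3) g=4 f=10, (3,5) g=4 f=12, (4,3) g=3 f=10, (4,5) g=3 f=12, (6,3) g=1 f=10, (6,5) g=1 f=12]
step 5: expand (2,3) (f=10, h=5) → closed; open now [(1,5) g=6 f=12, (2,2) g=6 f=10, (2,5) g=5 f=12, (3,3) g=4 f=10, (3,5) g=4 f=12, (4,3) g=3 f=10, (4,5) g=3 f=12, (6,3) g=1 f=10, (6,5) g=1 f=12]

order=[(4,4) → (3,4) → (2,4) → (1,4) → (2,3)]; open=[(1,5) g=6 f=12, (2,2) g=6 f=10, (2,5) g=5 f=12, (3,3) g=4 f=10, (3,5) g=4 f=12, (4,3) g=3 f=10, (4,5) g=3 f=12, (6,3) g=1 f=10, (6,5) g=1 f=12]; closed=[(1,4), (2,3), (2,4), (3,4), (4,4), (5,4), (6,4)]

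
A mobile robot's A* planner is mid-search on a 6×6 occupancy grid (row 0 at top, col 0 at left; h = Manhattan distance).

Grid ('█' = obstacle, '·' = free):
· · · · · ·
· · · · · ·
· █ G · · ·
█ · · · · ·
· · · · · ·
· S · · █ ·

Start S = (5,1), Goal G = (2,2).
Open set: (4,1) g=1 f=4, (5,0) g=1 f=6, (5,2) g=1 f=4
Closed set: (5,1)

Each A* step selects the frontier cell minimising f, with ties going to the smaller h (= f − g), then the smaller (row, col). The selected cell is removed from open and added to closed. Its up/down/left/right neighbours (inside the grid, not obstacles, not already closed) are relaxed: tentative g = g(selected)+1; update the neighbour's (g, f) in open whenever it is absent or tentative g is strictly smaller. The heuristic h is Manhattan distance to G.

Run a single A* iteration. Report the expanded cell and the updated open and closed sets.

step 1: expand (4,1) (f=4, h=3) → closed; open now [(3,1) g=2 f=4, (4,0) g=2 f=6, (4,2) g=2 f=4, (5,0) g=1 f=6, (5,2) g=1 f=4]

expanded=(4,1); open=[(3,1) g=2 f=4, (4,0) g=2 f=6, (4,2) g=2 f=4, (5,0) g=1 f=6, (5,2) g=1 f=4]; closed=[(4,1), (5,1)]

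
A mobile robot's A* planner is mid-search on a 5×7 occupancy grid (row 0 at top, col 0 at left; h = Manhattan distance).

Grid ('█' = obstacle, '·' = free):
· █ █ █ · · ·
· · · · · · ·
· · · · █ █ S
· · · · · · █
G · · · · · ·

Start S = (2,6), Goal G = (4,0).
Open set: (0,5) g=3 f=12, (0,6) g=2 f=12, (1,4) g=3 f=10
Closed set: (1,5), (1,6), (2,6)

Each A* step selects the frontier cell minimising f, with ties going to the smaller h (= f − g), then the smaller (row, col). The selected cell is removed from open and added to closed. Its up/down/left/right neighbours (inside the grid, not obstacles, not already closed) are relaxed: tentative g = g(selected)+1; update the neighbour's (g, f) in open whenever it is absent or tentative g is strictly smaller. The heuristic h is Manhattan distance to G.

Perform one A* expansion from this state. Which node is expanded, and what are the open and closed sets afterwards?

expanded=(1,4); open=[(0,4) g=4 f=12, (0,5) g=3 f=12, (0,6) g=2 f=12, (1,3) g=4 f=10]; closed=[(1,4), (1,5), (1,6), (2,6)]

step 1: expand (1,4) (f=10, h=7) → closed; open now [(0,4) g=4 f=12, (0,5) g=3 f=12, (0,6) g=2 f=12, (1,3) g=4 f=10]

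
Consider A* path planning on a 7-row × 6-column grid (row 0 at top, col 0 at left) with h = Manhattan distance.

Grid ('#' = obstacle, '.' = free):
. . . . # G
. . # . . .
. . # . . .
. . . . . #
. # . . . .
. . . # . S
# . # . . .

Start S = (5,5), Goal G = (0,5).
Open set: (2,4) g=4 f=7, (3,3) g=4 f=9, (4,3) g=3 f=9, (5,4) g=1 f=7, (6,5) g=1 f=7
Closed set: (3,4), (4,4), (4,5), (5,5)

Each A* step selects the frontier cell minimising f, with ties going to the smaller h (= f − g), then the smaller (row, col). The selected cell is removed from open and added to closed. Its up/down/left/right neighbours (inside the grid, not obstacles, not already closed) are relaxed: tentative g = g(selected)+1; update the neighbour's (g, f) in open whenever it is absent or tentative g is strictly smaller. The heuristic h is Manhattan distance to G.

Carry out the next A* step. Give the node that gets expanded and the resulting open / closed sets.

expanded=(2,4); open=[(1,4) g=5 f=7, (2,3) g=5 f=9, (2,5) g=5 f=7, (3,3) g=4 f=9, (4,3) g=3 f=9, (5,4) g=1 f=7, (6,5) g=1 f=7]; closed=[(2,4), (3,4), (4,4), (4,5), (5,5)]

step 1: expand (2,4) (f=7, h=3) → closed; open now [(1,4) g=5 f=7, (2,3) g=5 f=9, (2,5) g=5 f=7, (3,3) g=4 f=9, (4,3) g=3 f=9, (5,4) g=1 f=7, (6,5) g=1 f=7]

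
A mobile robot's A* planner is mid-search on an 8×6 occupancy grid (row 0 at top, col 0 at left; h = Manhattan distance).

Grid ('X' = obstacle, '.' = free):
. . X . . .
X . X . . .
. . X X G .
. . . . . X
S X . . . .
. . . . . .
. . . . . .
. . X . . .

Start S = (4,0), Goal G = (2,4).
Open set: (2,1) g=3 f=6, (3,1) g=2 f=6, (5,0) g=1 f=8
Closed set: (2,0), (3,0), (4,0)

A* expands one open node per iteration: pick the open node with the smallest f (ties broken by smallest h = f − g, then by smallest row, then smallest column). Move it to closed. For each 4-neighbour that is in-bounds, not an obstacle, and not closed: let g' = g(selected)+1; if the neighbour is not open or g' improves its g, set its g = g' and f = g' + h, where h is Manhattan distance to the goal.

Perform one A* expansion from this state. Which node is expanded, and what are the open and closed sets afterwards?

expanded=(2,1); open=[(1,1) g=4 f=8, (3,1) g=2 f=6, (5,0) g=1 f=8]; closed=[(2,0), (2,1), (3,0), (4,0)]

step 1: expand (2,1) (f=6, h=3) → closed; open now [(1,1) g=4 f=8, (3,1) g=2 f=6, (5,0) g=1 f=8]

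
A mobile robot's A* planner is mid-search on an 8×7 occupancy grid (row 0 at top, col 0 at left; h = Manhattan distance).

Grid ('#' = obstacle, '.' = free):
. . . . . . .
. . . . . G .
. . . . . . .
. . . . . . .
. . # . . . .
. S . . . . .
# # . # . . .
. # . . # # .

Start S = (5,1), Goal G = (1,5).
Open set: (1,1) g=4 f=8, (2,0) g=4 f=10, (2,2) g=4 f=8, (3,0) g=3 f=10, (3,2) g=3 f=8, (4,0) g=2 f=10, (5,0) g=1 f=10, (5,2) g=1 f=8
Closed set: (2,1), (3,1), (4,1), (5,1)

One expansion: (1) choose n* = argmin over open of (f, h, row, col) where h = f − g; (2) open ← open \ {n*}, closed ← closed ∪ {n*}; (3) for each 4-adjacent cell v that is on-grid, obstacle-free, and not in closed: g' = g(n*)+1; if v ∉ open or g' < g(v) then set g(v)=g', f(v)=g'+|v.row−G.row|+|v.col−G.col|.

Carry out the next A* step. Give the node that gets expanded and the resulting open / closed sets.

step 1: expand (1,1) (f=8, h=4) → closed; open now [(0,1) g=5 f=10, (1,0) g=5 f=10, (1,2) g=5 f=8, (2,0) g=4 f=10, (2,2) g=4 f=8, (3,0) g=3 f=10, (3,2) g=3 f=8, (4,0) g=2 f=10, (5,0) g=1 f=10, (5,2) g=1 f=8]

expanded=(1,1); open=[(0,1) g=5 f=10, (1,0) g=5 f=10, (1,2) g=5 f=8, (2,0) g=4 f=10, (2,2) g=4 f=8, (3,0) g=3 f=10, (3,2) g=3 f=8, (4,0) g=2 f=10, (5,0) g=1 f=10, (5,2) g=1 f=8]; closed=[(1,1), (2,1), (3,1), (4,1), (5,1)]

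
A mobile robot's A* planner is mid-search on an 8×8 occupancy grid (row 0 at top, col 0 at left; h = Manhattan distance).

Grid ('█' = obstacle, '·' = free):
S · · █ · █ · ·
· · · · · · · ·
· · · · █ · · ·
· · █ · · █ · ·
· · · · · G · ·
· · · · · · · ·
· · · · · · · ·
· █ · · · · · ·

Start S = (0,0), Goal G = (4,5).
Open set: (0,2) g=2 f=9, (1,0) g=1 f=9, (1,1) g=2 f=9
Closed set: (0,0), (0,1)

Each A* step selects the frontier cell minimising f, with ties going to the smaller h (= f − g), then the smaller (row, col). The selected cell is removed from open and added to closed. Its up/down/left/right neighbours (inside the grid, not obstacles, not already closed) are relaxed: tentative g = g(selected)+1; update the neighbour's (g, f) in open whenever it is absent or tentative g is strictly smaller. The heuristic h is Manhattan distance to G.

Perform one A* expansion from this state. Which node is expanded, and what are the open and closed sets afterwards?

expanded=(0,2); open=[(1,0) g=1 f=9, (1,1) g=2 f=9, (1,2) g=3 f=9]; closed=[(0,0), (0,1), (0,2)]

step 1: expand (0,2) (f=9, h=7) → closed; open now [(1,0) g=1 f=9, (1,1) g=2 f=9, (1,2) g=3 f=9]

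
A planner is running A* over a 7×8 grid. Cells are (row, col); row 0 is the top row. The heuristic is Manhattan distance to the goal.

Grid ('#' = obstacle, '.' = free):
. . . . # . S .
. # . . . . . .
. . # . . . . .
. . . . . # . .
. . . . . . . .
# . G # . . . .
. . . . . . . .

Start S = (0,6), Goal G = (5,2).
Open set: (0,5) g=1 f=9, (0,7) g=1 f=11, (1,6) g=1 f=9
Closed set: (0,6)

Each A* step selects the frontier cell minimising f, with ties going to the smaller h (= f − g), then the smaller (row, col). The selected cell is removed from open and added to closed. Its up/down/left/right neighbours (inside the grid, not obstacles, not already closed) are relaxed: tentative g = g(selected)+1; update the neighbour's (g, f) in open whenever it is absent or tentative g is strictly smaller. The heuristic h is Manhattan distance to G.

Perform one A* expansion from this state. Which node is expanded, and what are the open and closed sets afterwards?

step 1: expand (0,5) (f=9, h=8) → closed; open now [(0,7) g=1 f=11, (1,5) g=2 f=9, (1,6) g=1 f=9]

expanded=(0,5); open=[(0,7) g=1 f=11, (1,5) g=2 f=9, (1,6) g=1 f=9]; closed=[(0,5), (0,6)]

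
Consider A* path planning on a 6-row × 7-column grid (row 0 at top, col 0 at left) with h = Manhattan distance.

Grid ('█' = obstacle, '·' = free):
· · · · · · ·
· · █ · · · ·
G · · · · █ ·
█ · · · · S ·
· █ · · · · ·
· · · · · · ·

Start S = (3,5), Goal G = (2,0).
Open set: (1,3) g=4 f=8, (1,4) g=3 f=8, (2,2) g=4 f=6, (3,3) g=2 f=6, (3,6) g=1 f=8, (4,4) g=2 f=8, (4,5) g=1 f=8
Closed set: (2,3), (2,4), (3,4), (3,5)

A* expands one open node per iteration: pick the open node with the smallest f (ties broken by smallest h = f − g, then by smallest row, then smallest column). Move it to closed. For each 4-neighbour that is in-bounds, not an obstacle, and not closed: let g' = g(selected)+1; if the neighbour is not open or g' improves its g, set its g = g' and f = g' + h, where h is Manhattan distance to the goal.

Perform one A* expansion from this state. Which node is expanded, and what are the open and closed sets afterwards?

step 1: expand (2,2) (f=6, h=2) → closed; open now [(1,3) g=4 f=8, (1,4) g=3 f=8, (2,1) g=5 f=6, (3,2) g=5 f=8, (3,3) g=2 f=6, (3,6) g=1 f=8, (4,4) g=2 f=8, (4,5) g=1 f=8]

expanded=(2,2); open=[(1,3) g=4 f=8, (1,4) g=3 f=8, (2,1) g=5 f=6, (3,2) g=5 f=8, (3,3) g=2 f=6, (3,6) g=1 f=8, (4,4) g=2 f=8, (4,5) g=1 f=8]; closed=[(2,2), (2,3), (2,4), (3,4), (3,5)]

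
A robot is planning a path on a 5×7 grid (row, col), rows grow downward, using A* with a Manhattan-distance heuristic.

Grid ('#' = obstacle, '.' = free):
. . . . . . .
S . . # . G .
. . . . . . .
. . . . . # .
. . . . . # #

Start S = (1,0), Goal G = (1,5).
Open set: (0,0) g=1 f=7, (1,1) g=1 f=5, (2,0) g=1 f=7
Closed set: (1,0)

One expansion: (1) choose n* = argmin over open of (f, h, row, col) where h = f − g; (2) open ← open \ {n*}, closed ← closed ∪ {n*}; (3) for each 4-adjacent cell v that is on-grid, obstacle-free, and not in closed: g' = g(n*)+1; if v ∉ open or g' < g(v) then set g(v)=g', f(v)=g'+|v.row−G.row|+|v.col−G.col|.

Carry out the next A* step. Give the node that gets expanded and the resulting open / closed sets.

expanded=(1,1); open=[(0,0) g=1 f=7, (0,1) g=2 f=7, (1,2) g=2 f=5, (2,0) g=1 f=7, (2,1) g=2 f=7]; closed=[(1,0), (1,1)]

step 1: expand (1,1) (f=5, h=4) → closed; open now [(0,0) g=1 f=7, (0,1) g=2 f=7, (1,2) g=2 f=5, (2,0) g=1 f=7, (2,1) g=2 f=7]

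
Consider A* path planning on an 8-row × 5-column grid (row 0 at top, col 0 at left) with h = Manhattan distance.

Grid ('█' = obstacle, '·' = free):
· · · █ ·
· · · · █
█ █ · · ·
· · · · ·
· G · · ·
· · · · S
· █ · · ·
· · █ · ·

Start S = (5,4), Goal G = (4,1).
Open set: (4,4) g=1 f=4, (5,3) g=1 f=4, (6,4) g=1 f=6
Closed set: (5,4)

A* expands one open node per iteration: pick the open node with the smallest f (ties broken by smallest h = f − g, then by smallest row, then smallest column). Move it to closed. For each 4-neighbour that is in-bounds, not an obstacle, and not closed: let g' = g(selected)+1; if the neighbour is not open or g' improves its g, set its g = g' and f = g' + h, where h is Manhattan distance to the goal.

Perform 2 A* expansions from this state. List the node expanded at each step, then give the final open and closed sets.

order=[(4,4) → (4,3)]; open=[(3,3) g=3 f=6, (3,4) g=2 f=6, (4,2) g=3 f=4, (5,3) g=1 f=4, (6,4) g=1 f=6]; closed=[(4,3), (4,4), (5,4)]

step 1: expand (4,4) (f=4, h=3) → closed; open now [(3,4) g=2 f=6, (4,3) g=2 f=4, (5,3) g=1 f=4, (6,4) g=1 f=6]
step 2: expand (4,3) (f=4, h=2) → closed; open now [(3,3) g=3 f=6, (3,4) g=2 f=6, (4,2) g=3 f=4, (5,3) g=1 f=4, (6,4) g=1 f=6]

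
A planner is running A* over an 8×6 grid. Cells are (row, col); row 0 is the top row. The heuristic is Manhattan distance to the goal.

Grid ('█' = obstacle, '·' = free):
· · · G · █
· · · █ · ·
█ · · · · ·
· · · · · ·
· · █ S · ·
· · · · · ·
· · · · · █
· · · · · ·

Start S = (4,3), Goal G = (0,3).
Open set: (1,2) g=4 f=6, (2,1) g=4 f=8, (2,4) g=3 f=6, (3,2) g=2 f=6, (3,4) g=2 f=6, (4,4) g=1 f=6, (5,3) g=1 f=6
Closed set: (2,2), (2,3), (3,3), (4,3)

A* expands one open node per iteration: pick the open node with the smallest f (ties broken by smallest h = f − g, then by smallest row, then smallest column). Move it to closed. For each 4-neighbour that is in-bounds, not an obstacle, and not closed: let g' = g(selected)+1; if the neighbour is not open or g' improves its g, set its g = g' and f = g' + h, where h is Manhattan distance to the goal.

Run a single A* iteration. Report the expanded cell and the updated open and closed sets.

expanded=(1,2); open=[(0,2) g=5 f=6, (1,1) g=5 f=8, (2,1) g=4 f=8, (2,4) g=3 f=6, (3,2) g=2 f=6, (3,4) g=2 f=6, (4,4) g=1 f=6, (5,3) g=1 f=6]; closed=[(1,2), (2,2), (2,3), (3,3), (4,3)]

step 1: expand (1,2) (f=6, h=2) → closed; open now [(0,2) g=5 f=6, (1,1) g=5 f=8, (2,1) g=4 f=8, (2,4) g=3 f=6, (3,2) g=2 f=6, (3,4) g=2 f=6, (4,4) g=1 f=6, (5,3) g=1 f=6]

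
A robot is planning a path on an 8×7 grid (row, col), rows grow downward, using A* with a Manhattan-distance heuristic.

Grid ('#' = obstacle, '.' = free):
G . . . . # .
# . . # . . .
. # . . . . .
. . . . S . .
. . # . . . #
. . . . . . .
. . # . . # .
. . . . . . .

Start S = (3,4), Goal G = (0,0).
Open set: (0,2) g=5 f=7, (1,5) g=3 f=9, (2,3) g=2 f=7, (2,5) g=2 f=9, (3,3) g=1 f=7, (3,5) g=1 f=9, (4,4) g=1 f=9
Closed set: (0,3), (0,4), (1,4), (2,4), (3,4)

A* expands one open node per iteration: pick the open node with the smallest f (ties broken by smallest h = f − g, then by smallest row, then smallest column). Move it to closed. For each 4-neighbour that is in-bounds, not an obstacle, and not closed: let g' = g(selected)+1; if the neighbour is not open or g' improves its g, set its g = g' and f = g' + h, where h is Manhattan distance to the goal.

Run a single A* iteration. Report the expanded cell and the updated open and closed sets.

expanded=(0,2); open=[(0,1) g=6 f=7, (1,2) g=6 f=9, (1,5) g=3 f=9, (2,3) g=2 f=7, (2,5) g=2 f=9, (3,3) g=1 f=7, (3,5) g=1 f=9, (4,4) g=1 f=9]; closed=[(0,2), (0,3), (0,4), (1,4), (2,4), (3,4)]

step 1: expand (0,2) (f=7, h=2) → closed; open now [(0,1) g=6 f=7, (1,2) g=6 f=9, (1,5) g=3 f=9, (2,3) g=2 f=7, (2,5) g=2 f=9, (3,3) g=1 f=7, (3,5) g=1 f=9, (4,4) g=1 f=9]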